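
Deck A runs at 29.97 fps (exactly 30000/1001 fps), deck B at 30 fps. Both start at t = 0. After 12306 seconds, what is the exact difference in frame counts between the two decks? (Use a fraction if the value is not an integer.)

52740/143 frames

A emits 30000/1001 × 12306 = 52740000/143 frames; B emits 30 × 12306 = 369180.
Difference = 52740/143 frames (≈ 368.8112); B is ahead of A.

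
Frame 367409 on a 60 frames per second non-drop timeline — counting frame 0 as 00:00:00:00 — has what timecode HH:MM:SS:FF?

367409 ÷ 60 = 6123 full seconds, remainder 29 frames.
6123 s = 1 h 42 min 3 s.
Timecode: 01:42:03:29.

01:42:03:29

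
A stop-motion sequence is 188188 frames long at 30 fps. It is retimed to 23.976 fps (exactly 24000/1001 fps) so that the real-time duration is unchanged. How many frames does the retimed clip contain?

150400 frames

Target frames = source frames × (target rate / source rate) = 188188 × (24000/1001)/(30) = 188188 × 800/1001 = 150400.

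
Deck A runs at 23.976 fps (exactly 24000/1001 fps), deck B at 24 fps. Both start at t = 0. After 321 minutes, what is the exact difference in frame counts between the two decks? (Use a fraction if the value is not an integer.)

321 min = 19260 s.
A emits 24000/1001 × 19260 = 462240000/1001 frames; B emits 24 × 19260 = 462240.
Difference = 462240/1001 frames (≈ 461.7782); B is ahead of A.

462240/1001 frames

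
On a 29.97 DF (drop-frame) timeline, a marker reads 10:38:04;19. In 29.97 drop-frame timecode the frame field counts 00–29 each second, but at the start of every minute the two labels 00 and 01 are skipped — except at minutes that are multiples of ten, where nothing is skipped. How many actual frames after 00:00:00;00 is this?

1147389

As if non-drop at 30 labels/s: (10 × 3600 + 38 × 60 + 4) × 30 + 19 = 1148539.
Minute boundaries passed: 638; those not divisible by 10: 638 − 63 = 575; dropped labels = 2 × 575 = 1150.
Actual frame index = 1148539 − 1150 = 1147389.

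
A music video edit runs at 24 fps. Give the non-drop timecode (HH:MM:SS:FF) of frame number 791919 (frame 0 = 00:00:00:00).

09:09:56:15

791919 ÷ 24 = 32996 full seconds, remainder 15 frames.
32996 s = 9 h 9 min 56 s.
Timecode: 09:09:56:15.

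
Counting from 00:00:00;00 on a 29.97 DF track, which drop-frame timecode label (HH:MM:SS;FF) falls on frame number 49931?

Ten DF minutes hold 17982 frames, so frame 49931 lies in block 2 (frames 35964–53945) with 13967 frames into that block.
The block's first minute is 1800 frames and the rest 1798 each; 13967 frames reaches minute 7, so 2 × 18 + 7 × 2 = 50 labels have been skipped so far.
Adding those back, label number 49931 + 50 = 49981 at 30 labels/s is 1666 s + 1 f = 0 h 27 min 46 s frame 1, i.e. 00:27:46;01.

00:27:46;01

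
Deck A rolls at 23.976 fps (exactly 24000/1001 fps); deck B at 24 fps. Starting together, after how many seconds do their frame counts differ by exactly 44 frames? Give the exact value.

The gap grows by |24 − 24000/1001| = 24/1001 frames per second.
Time for a 44-frame gap: 44 ÷ (24/1001) = 11011/6 s.

11011/6 seconds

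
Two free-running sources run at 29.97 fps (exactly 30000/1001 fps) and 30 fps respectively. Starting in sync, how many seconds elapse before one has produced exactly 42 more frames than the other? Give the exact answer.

The gap grows by |30 − 30000/1001| = 30/1001 frames per second.
Time for a 42-frame gap: 42 ÷ (30/1001) = 1401.4 s.

1401.4 seconds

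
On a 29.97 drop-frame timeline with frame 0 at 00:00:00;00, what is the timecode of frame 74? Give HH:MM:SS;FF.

00:00:02;14

Each 10-minute DF block holds 10 × 60 × 30 − 9 × 2 = 17982 frames. 74 ÷ 17982 → 0 full blocks, remainder 74.
Within the partial block the first minute is 1800 frames and each further minute 1798, so 0 further minute boundaries passed. Total skipped labels = 18 × 0 + 2 × 0 = 0.
Non-drop label index = 74 + 0 = 74; at 30 labels/s that is 00:00:02:14, i.e. DF 00:00:02;14.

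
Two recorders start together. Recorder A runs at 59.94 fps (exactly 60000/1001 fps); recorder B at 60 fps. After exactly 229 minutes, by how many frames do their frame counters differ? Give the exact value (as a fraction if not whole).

229 min = 13740 s.
A emits 60000/1001 × 13740 = 824400000/1001 frames; B emits 60 × 13740 = 824400.
Difference = 824400/1001 frames (≈ 823.5764); B is ahead of A.

824400/1001 frames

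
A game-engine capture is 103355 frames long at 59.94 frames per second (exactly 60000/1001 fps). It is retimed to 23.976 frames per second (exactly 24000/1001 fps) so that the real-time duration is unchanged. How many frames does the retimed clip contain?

41342 frames

Target frames = source frames × (target rate / source rate) = 103355 × (24000/1001)/(60000/1001) = 103355 × 2/5 = 41342.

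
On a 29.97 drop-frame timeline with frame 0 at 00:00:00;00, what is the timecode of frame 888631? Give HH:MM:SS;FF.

Ten DF minutes hold 17982 frames, so frame 888631 lies in block 49 (frames 881118–899099) with 7513 frames into that block.
The block's first minute is 1800 frames and the rest 1798 each; 7513 frames reaches minute 4, so 49 × 18 + 4 × 2 = 890 labels have been skipped so far.
Adding those back, label number 888631 + 890 = 889521 at 30 labels/s is 29650 s + 21 f = 8 h 14 min 10 s frame 21, i.e. 08:14:10;21.

08:14:10;21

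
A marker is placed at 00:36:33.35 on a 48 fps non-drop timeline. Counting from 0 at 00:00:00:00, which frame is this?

frame 105299

Total seconds to the label: (0 × 3600 + 36 × 60 + 33) = 2193.
Frame index = 2193 × 48 + 35 = 105299.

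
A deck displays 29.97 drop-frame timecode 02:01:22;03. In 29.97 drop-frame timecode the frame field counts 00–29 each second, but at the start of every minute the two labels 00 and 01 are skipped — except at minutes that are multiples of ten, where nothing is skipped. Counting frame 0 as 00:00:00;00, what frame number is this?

218245

As if non-drop at 30 labels/s: (2 × 3600 + 1 × 60 + 22) × 30 + 3 = 218463.
Minute boundaries passed: 121; those not divisible by 10: 121 − 12 = 109; dropped labels = 2 × 109 = 218.
Actual frame index = 218463 − 218 = 218245.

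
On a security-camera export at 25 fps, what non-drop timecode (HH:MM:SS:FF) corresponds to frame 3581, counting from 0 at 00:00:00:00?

00:02:23:06

3581 ÷ 25 = 143 full seconds, remainder 6 frames.
143 s = 0 h 2 min 23 s.
Timecode: 00:02:23:06.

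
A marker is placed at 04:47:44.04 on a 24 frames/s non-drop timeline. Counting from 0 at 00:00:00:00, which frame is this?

Total seconds to the label: (4 × 3600 + 47 × 60 + 44) = 17264.
Frame index = 17264 × 24 + 4 = 414340.

414340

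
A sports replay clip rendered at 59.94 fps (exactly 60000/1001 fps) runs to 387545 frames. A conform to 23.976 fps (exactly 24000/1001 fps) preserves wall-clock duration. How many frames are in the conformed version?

155018 frames

Target frames = source frames × (target rate / source rate) = 387545 × (24000/1001)/(60000/1001) = 387545 × 2/5 = 155018.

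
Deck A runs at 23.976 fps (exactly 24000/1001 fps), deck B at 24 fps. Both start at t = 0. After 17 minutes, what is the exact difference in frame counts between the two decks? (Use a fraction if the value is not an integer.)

24480/1001 frames

17 min = 1020 s.
A emits 24000/1001 × 1020 = 24480000/1001 frames; B emits 24 × 1020 = 24480.
Difference = 24480/1001 frames (≈ 24.4555); B is ahead of A.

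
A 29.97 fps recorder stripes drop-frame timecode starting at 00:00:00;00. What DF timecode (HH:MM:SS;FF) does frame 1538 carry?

00:00:51;08

Ten DF minutes hold 17982 frames, so frame 1538 lies in block 0 (frames 0–17981) with 1538 frames into that block.
The block's first minute is 1800 frames and the rest 1798 each; 1538 frames reaches minute 0, so 0 × 18 + 0 × 2 = 0 labels have been skipped so far.
Adding those back, label number 1538 + 0 = 1538 at 30 labels/s is 51 s + 8 f = 0 h 0 min 51 s frame 8, i.e. 00:00:51;08.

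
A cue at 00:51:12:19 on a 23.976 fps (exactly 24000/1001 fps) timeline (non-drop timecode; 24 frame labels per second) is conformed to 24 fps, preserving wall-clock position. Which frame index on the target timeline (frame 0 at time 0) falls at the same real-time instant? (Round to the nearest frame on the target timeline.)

frame 73821

Source frame index: (0×3600 + 51×60 + 12) × 24 + 19 = 73747.
Real time: 73747 / (24000/1001) = 73820747/24000 s.
Target frame: (73820747/24000) × (24) = 73820747/1000 ≈ 73820.747 → 73821.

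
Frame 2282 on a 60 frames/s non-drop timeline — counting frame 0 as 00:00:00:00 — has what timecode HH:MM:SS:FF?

00:00:38:02

2282 ÷ 60 = 38 full seconds, remainder 2 frames.
38 s = 0 h 0 min 38 s.
Timecode: 00:00:38:02.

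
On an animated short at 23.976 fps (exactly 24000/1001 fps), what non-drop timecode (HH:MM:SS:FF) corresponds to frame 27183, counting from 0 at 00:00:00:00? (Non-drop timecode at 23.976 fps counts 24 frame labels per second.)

00:18:52:15

27183 ÷ 24 = 1132 full seconds, remainder 15 frames.
1132 s = 0 h 18 min 52 s.
Timecode: 00:18:52:15.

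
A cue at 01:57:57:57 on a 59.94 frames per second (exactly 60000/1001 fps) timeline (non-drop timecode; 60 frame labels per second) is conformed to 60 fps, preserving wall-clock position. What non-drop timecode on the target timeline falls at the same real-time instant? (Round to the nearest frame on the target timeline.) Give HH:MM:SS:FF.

Source frame index: (1×3600 + 57×60 + 57) × 60 + 57 = 424677.
Real time: 424677 / (60000/1001) = 141700559/20000 s.
Target frame: (141700559/20000) × (60) = 425101677/1000 ≈ 425101.677 → 425102.
At 60 labels/s: frame 425102 → 01:58:05:02.

01:58:05:02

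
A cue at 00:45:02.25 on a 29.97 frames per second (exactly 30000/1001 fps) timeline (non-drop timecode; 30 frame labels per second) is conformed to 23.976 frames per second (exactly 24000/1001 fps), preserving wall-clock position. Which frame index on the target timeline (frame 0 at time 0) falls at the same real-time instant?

frame 64868

Source frame index: (0×3600 + 45×60 + 2) × 30 + 25 = 81085.
Real time: 81085 / (30000/1001) = 16233217/6000 s.
Target frame: (16233217/6000) × (24000/1001) = 64868.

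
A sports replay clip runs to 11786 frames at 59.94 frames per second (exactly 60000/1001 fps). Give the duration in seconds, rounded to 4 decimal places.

196.6298 seconds

Running time = 11786 × 1001/60000 = 5898893/30000 s ≈ 196.6298 s.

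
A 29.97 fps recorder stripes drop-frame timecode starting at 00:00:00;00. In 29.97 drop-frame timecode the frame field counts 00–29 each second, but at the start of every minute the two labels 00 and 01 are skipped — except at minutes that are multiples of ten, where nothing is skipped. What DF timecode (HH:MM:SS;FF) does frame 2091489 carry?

19:23:06;03

Ten DF minutes hold 17982 frames, so frame 2091489 lies in block 116 (frames 2085912–2103893) with 5577 frames into that block.
The block's first minute is 1800 frames and the rest 1798 each; 5577 frames reaches minute 3, so 116 × 18 + 3 × 2 = 2094 labels have been skipped so far.
Adding those back, label number 2091489 + 2094 = 2093583 at 30 labels/s is 69786 s + 3 f = 19 h 23 min 6 s frame 3, i.e. 19:23:06;03.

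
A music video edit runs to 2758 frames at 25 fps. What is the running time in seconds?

110.32 seconds

Running time = 2758 / (25) = 110.32 s.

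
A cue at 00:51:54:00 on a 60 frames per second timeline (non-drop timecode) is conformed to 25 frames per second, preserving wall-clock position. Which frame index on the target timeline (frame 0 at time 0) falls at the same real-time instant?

Source frame index: (0×3600 + 51×60 + 54) × 60 + 0 = 186840.
Real time: 186840 / (60) = 3114 s.
Target frame: (3114) × (25) = 77850.

frame 77850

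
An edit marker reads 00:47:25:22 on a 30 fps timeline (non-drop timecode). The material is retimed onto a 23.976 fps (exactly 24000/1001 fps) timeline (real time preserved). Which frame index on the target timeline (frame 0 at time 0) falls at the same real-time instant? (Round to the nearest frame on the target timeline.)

frame 68229

Source frame index: (0×3600 + 47×60 + 25) × 30 + 22 = 85372.
Real time: 85372 / (30) = 42686/15 s.
Target frame: (42686/15) × (24000/1001) = 9756800/143 ≈ 68229.371 → 68229.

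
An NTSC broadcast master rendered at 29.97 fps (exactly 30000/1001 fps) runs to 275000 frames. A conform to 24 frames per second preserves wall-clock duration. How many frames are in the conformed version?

Target frames = source frames × (target rate / source rate) = 275000 × (24)/(30000/1001) = 275000 × 1001/1250 = 220220.

220220 frames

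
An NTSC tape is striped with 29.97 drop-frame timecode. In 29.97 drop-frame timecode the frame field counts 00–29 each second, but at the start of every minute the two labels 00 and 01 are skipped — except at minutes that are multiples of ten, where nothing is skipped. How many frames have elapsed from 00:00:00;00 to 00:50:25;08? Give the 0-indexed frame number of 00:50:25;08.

As if non-drop at 30 labels/s: (0 × 3600 + 50 × 60 + 25) × 30 + 8 = 90758.
Minute boundaries passed: 50; those not divisible by 10: 50 − 5 = 45; dropped labels = 2 × 45 = 90.
Actual frame index = 90758 − 90 = 90668.

90668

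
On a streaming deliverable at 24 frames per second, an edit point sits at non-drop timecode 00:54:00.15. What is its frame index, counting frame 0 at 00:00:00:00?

Total seconds to the label: (0 × 3600 + 54 × 60 + 0) = 3240.
Frame index = 3240 × 24 + 15 = 77775.

77775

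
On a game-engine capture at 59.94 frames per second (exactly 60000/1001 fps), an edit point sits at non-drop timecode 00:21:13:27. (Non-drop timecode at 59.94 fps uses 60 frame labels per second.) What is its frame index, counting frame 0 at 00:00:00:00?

76407

Total seconds to the label: (0 × 3600 + 21 × 60 + 13) = 1273.
Frame index = 1273 × 60 + 27 = 76407.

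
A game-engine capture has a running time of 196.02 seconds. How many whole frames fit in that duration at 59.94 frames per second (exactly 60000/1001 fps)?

Frames = 196.02 × 60000/1001 = 1069200/91 ≈ 11749.4505.
Complete frames: 11749.

11749 frames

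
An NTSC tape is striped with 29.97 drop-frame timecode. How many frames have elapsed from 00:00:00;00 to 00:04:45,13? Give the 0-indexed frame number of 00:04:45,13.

8555

As if non-drop at 30 labels/s: (0 × 3600 + 4 × 60 + 45) × 30 + 13 = 8563.
Minute boundaries passed: 4; those not divisible by 10: 4 − 0 = 4; dropped labels = 2 × 4 = 8.
Actual frame index = 8563 − 8 = 8555.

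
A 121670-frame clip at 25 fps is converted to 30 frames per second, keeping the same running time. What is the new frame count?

146004 frames

Target frames = source frames × (target rate / source rate) = 121670 × (30)/(25) = 121670 × 6/5 = 146004.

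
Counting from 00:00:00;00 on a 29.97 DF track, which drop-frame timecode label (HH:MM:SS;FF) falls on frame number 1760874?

Ten DF minutes hold 17982 frames, so frame 1760874 lies in block 97 (frames 1744254–1762235) with 16620 frames into that block.
The block's first minute is 1800 frames and the rest 1798 each; 16620 frames reaches minute 9, so 97 × 18 + 9 × 2 = 1764 labels have been skipped so far.
Adding those back, label number 1760874 + 1764 = 1762638 at 30 labels/s is 58754 s + 18 f = 16 h 19 min 14 s frame 18, i.e. 16:19:14;18.

16:19:14;18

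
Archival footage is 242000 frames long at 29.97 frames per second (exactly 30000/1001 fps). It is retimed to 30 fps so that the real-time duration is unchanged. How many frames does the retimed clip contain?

Target frames = source frames × (target rate / source rate) = 242000 × (30)/(30000/1001) = 242000 × 1001/1000 = 242242.

242242 frames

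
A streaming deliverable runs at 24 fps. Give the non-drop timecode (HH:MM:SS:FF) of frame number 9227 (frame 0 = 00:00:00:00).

9227 ÷ 24 = 384 full seconds, remainder 11 frames.
384 s = 0 h 6 min 24 s.
Timecode: 00:06:24:11.

00:06:24:11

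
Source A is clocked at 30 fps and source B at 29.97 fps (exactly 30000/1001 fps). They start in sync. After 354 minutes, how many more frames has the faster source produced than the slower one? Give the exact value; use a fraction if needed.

354 min = 21240 s.
A emits 30 × 21240 = 637200 frames; B emits 30000/1001 × 21240 = 637200000/1001.
Difference = 637200/1001 frames (≈ 636.5634); B is behind A.

637200/1001 frames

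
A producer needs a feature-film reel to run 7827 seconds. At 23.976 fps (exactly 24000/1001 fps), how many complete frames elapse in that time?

Frames = 7827 × 24000/1001 = 187848000/1001 ≈ 187660.3397.
Complete frames: 187660.

187660 frames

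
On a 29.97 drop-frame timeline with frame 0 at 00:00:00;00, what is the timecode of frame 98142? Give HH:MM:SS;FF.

Each 10-minute DF block holds 10 × 60 × 30 − 9 × 2 = 17982 frames. 98142 ÷ 17982 → 5 full blocks, remainder 8232.
Within the partial block the first minute is 1800 frames and each further minute 1798, so 4 further minute boundaries passed. Total skipped labels = 18 × 5 + 2 × 4 = 98.
Non-drop label index = 98142 + 98 = 98240; at 30 labels/s that is 00:54:34:20, i.e. DF 00:54:34;20.

00:54:34;20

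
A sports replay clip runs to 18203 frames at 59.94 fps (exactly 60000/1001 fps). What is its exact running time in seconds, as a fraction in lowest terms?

18221203/60000 seconds

Running time = 18203 ÷ (60000/1001) = 18203 × 1001/60000 = 18221203/60000 s.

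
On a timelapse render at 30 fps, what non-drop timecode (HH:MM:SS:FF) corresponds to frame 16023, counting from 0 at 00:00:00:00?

00:08:54:03

16023 ÷ 30 = 534 full seconds, remainder 3 frames.
534 s = 0 h 8 min 54 s.
Timecode: 00:08:54:03.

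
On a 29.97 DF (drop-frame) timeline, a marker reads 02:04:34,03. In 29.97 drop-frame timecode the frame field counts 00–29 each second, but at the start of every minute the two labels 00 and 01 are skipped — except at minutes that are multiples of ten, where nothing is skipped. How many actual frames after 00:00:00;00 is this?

223999

Complete 10-minute blocks: 12, each 17982 frames → 215784.
Remaining 4 whole minutes in the current block: 1800 + 3 × 1798 = 7194 frames.
Within the current minute: 34 × 30 + 3 − 2 = 1021 (labels ;00/;01 skipped at this minute). Total = 215784 + 7194 + 1021 = 223999.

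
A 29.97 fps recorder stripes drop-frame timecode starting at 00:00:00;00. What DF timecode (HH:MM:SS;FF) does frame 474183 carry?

Each 10-minute DF block holds 10 × 60 × 30 − 9 × 2 = 17982 frames. 474183 ÷ 17982 → 26 full blocks, remainder 6651.
Within the partial block the first minute is 1800 frames and each further minute 1798, so 3 further minute boundaries passed. Total skipped labels = 18 × 26 + 2 × 3 = 474.
Non-drop label index = 474183 + 474 = 474657; at 30 labels/s that is 04:23:41:27, i.e. DF 04:23:41;27.

04:23:41;27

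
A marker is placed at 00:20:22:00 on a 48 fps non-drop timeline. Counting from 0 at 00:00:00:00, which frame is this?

Total seconds to the label: (0 × 3600 + 20 × 60 + 22) = 1222.
Frame index = 1222 × 48 + 0 = 58656.

58656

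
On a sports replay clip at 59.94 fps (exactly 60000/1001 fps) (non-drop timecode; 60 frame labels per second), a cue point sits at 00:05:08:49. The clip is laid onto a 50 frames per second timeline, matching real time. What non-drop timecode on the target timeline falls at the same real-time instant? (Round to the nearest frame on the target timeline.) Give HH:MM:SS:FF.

00:05:09:06

Source frame index: (0×3600 + 5×60 + 8) × 60 + 49 = 18529.
Real time: 18529 / (60000/1001) = 18547529/60000 s.
Target frame: (18547529/60000) × (50) = 18547529/1200 ≈ 15456.274 → 15456.
At 50 labels/s: frame 15456 → 00:05:09:06.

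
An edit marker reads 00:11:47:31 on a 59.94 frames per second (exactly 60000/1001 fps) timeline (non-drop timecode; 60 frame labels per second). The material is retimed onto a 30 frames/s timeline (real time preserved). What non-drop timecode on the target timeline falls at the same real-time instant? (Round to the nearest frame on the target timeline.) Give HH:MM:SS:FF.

00:11:48:07

Source frame index: (0×3600 + 11×60 + 47) × 60 + 31 = 42451.
Real time: 42451 / (60000/1001) = 42493451/60000 s.
Target frame: (42493451/60000) × (30) = 42493451/2000 ≈ 21246.726 → 21247.
At 30 labels/s: frame 21247 → 00:11:48:07.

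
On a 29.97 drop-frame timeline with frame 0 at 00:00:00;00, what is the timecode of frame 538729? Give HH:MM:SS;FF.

Each 10-minute DF block holds 10 × 60 × 30 − 9 × 2 = 17982 frames. 538729 ÷ 17982 → 29 full blocks, remainder 17251.
Within the partial block the first minute is 1800 frames and each further minute 1798, so 9 further minute boundaries passed. Total skipped labels = 18 × 29 + 2 × 9 = 540.
Non-drop label index = 538729 + 540 = 539269; at 30 labels/s that is 04:59:35:19, i.e. DF 04:59:35;19.

04:59:35;19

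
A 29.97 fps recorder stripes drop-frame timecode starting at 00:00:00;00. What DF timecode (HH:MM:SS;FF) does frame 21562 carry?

Each 10-minute DF block holds 10 × 60 × 30 − 9 × 2 = 17982 frames. 21562 ÷ 17982 → 1 full block, remainder 3580.
Within the partial block the first minute is 1800 frames and each further minute 1798, so 1 further minute boundary passed. Total skipped labels = 18 × 1 + 2 × 1 = 20.
Non-drop label index = 21562 + 20 = 21582; at 30 labels/s that is 00:11:59:12, i.e. DF 00:11:59;12.

00:11:59;12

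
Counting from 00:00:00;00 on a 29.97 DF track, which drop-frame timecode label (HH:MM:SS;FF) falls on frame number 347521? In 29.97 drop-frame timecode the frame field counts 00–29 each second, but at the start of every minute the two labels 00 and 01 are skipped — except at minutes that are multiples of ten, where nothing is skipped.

03:13:15;19

Ten DF minutes hold 17982 frames, so frame 347521 lies in block 19 (frames 341658–359639) with 5863 frames into that block.
The block's first minute is 1800 frames and the rest 1798 each; 5863 frames reaches minute 3, so 19 × 18 + 3 × 2 = 348 labels have been skipped so far.
Adding those back, label number 347521 + 348 = 347869 at 30 labels/s is 11595 s + 19 f = 3 h 13 min 15 s frame 19, i.e. 03:13:15;19.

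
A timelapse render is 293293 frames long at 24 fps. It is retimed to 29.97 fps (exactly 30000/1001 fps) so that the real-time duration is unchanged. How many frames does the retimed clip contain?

Target frames = source frames × (target rate / source rate) = 293293 × (30000/1001)/(24) = 293293 × 1250/1001 = 366250.

366250 frames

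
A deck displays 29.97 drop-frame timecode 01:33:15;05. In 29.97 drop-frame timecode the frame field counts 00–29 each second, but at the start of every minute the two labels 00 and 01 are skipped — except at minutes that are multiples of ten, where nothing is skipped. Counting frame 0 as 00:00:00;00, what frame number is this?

As if non-drop at 30 labels/s: (1 × 3600 + 33 × 60 + 15) × 30 + 5 = 167855.
Minute boundaries passed: 93; those not divisible by 10: 93 − 9 = 84; dropped labels = 2 × 84 = 168.
Actual frame index = 167855 − 168 = 167687.

167687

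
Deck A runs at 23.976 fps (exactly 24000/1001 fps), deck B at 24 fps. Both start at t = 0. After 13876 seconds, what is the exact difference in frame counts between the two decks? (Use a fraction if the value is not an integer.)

A emits 24000/1001 × 13876 = 333024000/1001 frames; B emits 24 × 13876 = 333024.
Difference = 333024/1001 frames (≈ 332.6913); B is ahead of A.

333024/1001 frames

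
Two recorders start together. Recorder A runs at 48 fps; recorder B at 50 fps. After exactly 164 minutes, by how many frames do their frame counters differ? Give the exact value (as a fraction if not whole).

164 min = 9840 s.
A emits 48 × 9840 = 472320 frames; B emits 50 × 9840 = 492000.
Difference = 19680 frames; B is ahead of A.

19680 frames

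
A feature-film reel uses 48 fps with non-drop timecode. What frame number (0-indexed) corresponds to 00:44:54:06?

frame 129318

Total seconds to the label: (0 × 3600 + 44 × 60 + 54) = 2694.
Frame index = 2694 × 48 + 6 = 129318.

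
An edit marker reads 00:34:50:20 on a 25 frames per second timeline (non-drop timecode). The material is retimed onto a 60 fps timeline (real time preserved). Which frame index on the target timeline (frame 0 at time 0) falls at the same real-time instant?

frame 125448

Source frame index: (0×3600 + 34×60 + 50) × 25 + 20 = 52270.
Real time: 52270 / (25) = 10454/5 s.
Target frame: (10454/5) × (60) = 125448.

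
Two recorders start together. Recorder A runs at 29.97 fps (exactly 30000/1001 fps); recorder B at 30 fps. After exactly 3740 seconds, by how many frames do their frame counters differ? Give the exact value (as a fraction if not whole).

A emits 30000/1001 × 3740 = 10200000/91 frames; B emits 30 × 3740 = 112200.
Difference = 10200/91 frames (≈ 112.0879); B is ahead of A.

10200/91 frames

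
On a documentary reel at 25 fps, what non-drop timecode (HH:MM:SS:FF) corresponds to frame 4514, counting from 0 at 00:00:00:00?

4514 ÷ 25 = 180 full seconds, remainder 14 frames.
180 s = 0 h 3 min 0 s.
Timecode: 00:03:00:14.

00:03:00:14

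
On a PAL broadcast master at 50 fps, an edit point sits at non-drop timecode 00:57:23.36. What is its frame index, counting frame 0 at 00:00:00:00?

frame 172186

Total seconds to the label: (0 × 3600 + 57 × 60 + 23) = 3443.
Frame index = 3443 × 50 + 36 = 172186.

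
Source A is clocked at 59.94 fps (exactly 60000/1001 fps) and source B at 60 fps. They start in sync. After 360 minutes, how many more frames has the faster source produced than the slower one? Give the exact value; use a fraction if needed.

360 min = 21600 s.
A emits 60000/1001 × 21600 = 1296000000/1001 frames; B emits 60 × 21600 = 1296000.
Difference = 1296000/1001 frames (≈ 1294.7053); B is ahead of A.

1296000/1001 frames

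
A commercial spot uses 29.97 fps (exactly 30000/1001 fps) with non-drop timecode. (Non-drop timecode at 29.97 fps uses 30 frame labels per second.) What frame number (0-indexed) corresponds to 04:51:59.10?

Total seconds to the label: (4 × 3600 + 51 × 60 + 59) = 17519.
Frame index = 17519 × 30 + 10 = 525580.

525580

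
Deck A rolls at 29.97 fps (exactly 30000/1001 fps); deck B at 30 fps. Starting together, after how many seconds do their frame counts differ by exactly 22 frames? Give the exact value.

11011/15 seconds

The gap grows by |30 − 30000/1001| = 30/1001 frames per second.
Time for a 22-frame gap: 22 ÷ (30/1001) = 11011/15 s.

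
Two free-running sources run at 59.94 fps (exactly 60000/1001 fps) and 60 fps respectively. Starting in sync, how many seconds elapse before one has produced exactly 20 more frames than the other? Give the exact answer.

1001/3 seconds

The gap grows by |60 − 60000/1001| = 60/1001 frames per second.
Time for a 20-frame gap: 20 ÷ (60/1001) = 1001/3 s.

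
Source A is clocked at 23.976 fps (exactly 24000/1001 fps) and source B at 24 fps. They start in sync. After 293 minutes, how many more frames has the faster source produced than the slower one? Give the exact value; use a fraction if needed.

421920/1001 frames

293 min = 17580 s.
A emits 24000/1001 × 17580 = 421920000/1001 frames; B emits 24 × 17580 = 421920.
Difference = 421920/1001 frames (≈ 421.4985); B is ahead of A.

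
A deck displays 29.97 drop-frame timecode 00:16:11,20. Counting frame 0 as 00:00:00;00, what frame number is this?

As if non-drop at 30 labels/s: (0 × 3600 + 16 × 60 + 11) × 30 + 20 = 29150.
Minute boundaries passed: 16; those not divisible by 10: 16 − 1 = 15; dropped labels = 2 × 15 = 30.
Actual frame index = 29150 − 30 = 29120.

29120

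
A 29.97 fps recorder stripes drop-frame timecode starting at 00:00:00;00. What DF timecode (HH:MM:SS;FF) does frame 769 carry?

Ten DF minutes hold 17982 frames, so frame 769 lies in block 0 (frames 0–17981) with 769 frames into that block.
The block's first minute is 1800 frames and the rest 1798 each; 769 frames reaches minute 0, so 0 × 18 + 0 × 2 = 0 labels have been skipped so far.
Adding those back, label number 769 + 0 = 769 at 30 labels/s is 25 s + 19 f = 0 h 0 min 25 s frame 19, i.e. 00:00:25;19.

00:00:25;19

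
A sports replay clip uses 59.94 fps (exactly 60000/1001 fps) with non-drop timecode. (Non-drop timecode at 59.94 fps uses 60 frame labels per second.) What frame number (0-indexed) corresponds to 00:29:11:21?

frame 105081

Total seconds to the label: (0 × 3600 + 29 × 60 + 11) = 1751.
Frame index = 1751 × 60 + 21 = 105081.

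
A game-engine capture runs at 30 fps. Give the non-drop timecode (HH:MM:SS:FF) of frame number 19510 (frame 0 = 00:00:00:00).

19510 ÷ 30 = 650 full seconds, remainder 10 frames.
650 s = 0 h 10 min 50 s.
Timecode: 00:10:50:10.

00:10:50:10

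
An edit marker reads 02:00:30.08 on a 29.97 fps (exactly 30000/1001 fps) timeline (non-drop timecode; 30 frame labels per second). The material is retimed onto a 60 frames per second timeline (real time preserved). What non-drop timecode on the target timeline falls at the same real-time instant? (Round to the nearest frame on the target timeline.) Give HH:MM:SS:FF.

02:00:37:30

Source frame index: (2×3600 + 0×60 + 30) × 30 + 8 = 216908.
Real time: 216908 / (30000/1001) = 54281227/7500 s.
Target frame: (54281227/7500) × (60) = 54281227/125 ≈ 434249.816 → 434250.
At 60 labels/s: frame 434250 → 02:00:37:30.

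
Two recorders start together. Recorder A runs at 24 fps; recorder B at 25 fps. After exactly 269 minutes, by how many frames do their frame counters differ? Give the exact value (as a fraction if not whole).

16140 frames

269 min = 16140 s.
A emits 24 × 16140 = 387360 frames; B emits 25 × 16140 = 403500.
Difference = 16140 frames; B is ahead of A.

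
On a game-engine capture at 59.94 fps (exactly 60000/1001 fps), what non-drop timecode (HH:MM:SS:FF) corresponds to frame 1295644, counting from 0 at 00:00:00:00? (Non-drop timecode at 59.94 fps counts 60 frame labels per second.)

05:59:54:04

1295644 ÷ 60 = 21594 full seconds, remainder 4 frames.
21594 s = 5 h 59 min 54 s.
Timecode: 05:59:54:04.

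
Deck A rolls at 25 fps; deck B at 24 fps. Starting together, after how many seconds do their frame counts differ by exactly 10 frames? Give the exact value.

10 seconds

The gap grows by |24 − 25| = 1 frame per second.
Time for a 10-frame gap: 10 ÷ (1) = 10 s.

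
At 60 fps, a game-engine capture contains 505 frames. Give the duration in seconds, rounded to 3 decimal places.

Running time = 505 × 1/60 = 101/12 s ≈ 8.417 s.

8.417 seconds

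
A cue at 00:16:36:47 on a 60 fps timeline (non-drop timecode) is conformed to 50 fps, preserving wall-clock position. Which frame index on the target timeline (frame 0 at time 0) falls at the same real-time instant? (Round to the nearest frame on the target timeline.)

frame 49839

Source frame index: (0×3600 + 16×60 + 36) × 60 + 47 = 59807.
Real time: 59807 / (60) = 59807/60 s.
Target frame: (59807/60) × (50) = 299035/6 ≈ 49839.167 → 49839.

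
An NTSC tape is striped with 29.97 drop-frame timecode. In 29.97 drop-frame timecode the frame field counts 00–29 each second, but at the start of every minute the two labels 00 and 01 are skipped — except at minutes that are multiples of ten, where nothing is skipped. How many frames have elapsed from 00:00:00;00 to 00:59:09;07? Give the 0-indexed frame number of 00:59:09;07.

106369

As if non-drop at 30 labels/s: (0 × 3600 + 59 × 60 + 9) × 30 + 7 = 106477.
Minute boundaries passed: 59; those not divisible by 10: 59 − 5 = 54; dropped labels = 2 × 54 = 108.
Actual frame index = 106477 − 108 = 106369.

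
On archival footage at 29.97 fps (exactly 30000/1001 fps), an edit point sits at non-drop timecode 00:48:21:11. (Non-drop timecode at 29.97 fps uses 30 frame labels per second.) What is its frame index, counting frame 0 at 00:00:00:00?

frame 87041

Total seconds to the label: (0 × 3600 + 48 × 60 + 21) = 2901.
Frame index = 2901 × 30 + 11 = 87041.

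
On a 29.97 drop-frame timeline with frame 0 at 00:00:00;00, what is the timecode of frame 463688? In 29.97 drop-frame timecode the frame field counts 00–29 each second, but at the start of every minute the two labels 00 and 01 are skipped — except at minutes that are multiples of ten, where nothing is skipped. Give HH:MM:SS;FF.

Each 10-minute DF block holds 10 × 60 × 30 − 9 × 2 = 17982 frames. 463688 ÷ 17982 → 25 full blocks, remainder 14138.
Within the partial block the first minute is 1800 frames and each further minute 1798, so 7 further minute boundaries passed. Total skipped labels = 18 × 25 + 2 × 7 = 464.
Non-drop label index = 463688 + 464 = 464152; at 30 labels/s that is 04:17:51:22, i.e. DF 04:17:51;22.

04:17:51;22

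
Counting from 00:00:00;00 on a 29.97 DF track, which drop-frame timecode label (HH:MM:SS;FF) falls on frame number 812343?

Ten DF minutes hold 17982 frames, so frame 812343 lies in block 45 (frames 809190–827171) with 3153 frames into that block.
The block's first minute is 1800 frames and the rest 1798 each; 3153 frames reaches minute 1, so 45 × 18 + 1 × 2 = 812 labels have been skipped so far.
Adding those back, label number 812343 + 812 = 813155 at 30 labels/s is 27105 s + 5 f = 7 h 31 min 45 s frame 5, i.e. 07:31:45;05.

07:31:45;05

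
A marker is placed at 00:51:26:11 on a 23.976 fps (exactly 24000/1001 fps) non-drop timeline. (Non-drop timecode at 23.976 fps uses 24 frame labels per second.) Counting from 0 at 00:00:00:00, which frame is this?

Total seconds to the label: (0 × 3600 + 51 × 60 + 26) = 3086.
Frame index = 3086 × 24 + 11 = 74075.

74075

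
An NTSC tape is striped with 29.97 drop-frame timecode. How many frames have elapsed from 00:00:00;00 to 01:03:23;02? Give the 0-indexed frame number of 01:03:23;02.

As if non-drop at 30 labels/s: (1 × 3600 + 3 × 60 + 23) × 30 + 2 = 114092.
Minute boundaries passed: 63; those not divisible by 10: 63 − 6 = 57; dropped labels = 2 × 57 = 114.
Actual frame index = 114092 − 114 = 113978.

113978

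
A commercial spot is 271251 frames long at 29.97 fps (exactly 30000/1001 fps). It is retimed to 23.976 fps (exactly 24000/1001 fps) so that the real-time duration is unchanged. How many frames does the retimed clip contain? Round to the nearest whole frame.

Frames at target rate = 271251 × (24000/1001) / (30000/1001) = 1085004/5 ≈ 217000.800.
Nearest whole frame: 217001.

217001 frames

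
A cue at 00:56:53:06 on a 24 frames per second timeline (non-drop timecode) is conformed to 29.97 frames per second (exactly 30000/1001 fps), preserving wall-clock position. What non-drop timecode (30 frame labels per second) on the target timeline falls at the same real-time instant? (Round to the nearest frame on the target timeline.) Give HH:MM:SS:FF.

Source frame index: (0×3600 + 56×60 + 53) × 24 + 6 = 81918.
Real time: 81918 / (24) = 13653/4 s.
Target frame: (13653/4) × (30000/1001) = 102397500/1001 ≈ 102295.205 → 102295.
At 30 labels/s: frame 102295 → 00:56:49:25.

00:56:49:25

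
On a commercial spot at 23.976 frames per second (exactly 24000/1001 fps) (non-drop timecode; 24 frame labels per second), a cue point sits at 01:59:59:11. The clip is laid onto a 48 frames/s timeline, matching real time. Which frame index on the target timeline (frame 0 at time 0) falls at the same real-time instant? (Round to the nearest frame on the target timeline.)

frame 345920

Source frame index: (1×3600 + 59×60 + 59) × 24 + 11 = 172787.
Real time: 172787 / (24000/1001) = 172959787/24000 s.
Target frame: (172959787/24000) × (48) = 172959787/500 ≈ 345919.574 → 345920.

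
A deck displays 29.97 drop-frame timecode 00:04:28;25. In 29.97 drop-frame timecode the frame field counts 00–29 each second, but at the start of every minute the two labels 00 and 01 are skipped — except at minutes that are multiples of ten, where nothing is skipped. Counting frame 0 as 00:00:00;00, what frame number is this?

8057

Complete 10-minute blocks: 0, each 17982 frames → 0.
Remaining 4 whole minutes in the current block: 1800 + 3 × 1798 = 7194 frames.
Within the current minute: 28 × 30 + 25 − 2 = 863 (labels ;00/;01 skipped at this minute). Total = 0 + 7194 + 863 = 8057.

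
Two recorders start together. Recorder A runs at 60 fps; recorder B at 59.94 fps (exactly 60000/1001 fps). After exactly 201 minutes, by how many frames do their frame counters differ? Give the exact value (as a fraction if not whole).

201 min = 12060 s.
A emits 60 × 12060 = 723600 frames; B emits 60000/1001 × 12060 = 723600000/1001.
Difference = 723600/1001 frames (≈ 722.8771); B is behind A.

723600/1001 frames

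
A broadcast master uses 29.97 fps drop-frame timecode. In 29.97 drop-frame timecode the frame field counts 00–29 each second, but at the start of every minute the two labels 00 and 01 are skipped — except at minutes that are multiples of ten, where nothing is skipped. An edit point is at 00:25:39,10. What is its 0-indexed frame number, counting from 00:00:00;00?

Complete 10-minute blocks: 2, each 17982 frames → 35964.
Remaining 5 whole minutes in the current block: 1800 + 4 × 1798 = 8992 frames.
Within the current minute: 39 × 30 + 10 − 2 = 1178 (labels ;00/;01 skipped at this minute). Total = 35964 + 8992 + 1178 = 46134.

46134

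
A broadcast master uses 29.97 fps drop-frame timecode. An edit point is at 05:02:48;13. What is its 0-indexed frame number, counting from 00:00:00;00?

544509

As if non-drop at 30 labels/s: (5 × 3600 + 2 × 60 + 48) × 30 + 13 = 545053.
Minute boundaries passed: 302; those not divisible by 10: 302 − 30 = 272; dropped labels = 2 × 272 = 544.
Actual frame index = 545053 − 544 = 544509.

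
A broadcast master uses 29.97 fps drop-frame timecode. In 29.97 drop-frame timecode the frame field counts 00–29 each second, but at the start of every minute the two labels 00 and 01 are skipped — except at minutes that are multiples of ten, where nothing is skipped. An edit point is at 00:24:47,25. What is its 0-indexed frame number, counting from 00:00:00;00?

44591

As if non-drop at 30 labels/s: (0 × 3600 + 24 × 60 + 47) × 30 + 25 = 44635.
Minute boundaries passed: 24; those not divisible by 10: 24 − 2 = 22; dropped labels = 2 × 22 = 44.
Actual frame index = 44635 − 44 = 44591.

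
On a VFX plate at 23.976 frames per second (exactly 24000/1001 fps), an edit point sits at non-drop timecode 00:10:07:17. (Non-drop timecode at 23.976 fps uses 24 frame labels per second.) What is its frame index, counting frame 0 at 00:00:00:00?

Total seconds to the label: (0 × 3600 + 10 × 60 + 7) = 607.
Frame index = 607 × 24 + 17 = 14585.

14585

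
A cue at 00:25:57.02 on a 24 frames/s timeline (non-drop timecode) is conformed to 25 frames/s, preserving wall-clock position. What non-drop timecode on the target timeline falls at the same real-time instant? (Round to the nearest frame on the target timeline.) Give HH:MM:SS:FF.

00:25:57:02

Source frame index: (0×3600 + 25×60 + 57) × 24 + 2 = 37370.
Real time: 37370 / (24) = 18685/12 s.
Target frame: (18685/12) × (25) = 467125/12 ≈ 38927.083 → 38927.
At 25 labels/s: frame 38927 → 00:25:57:02.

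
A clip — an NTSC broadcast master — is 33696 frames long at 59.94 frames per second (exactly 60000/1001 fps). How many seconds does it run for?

562.1616 seconds

Running time = 33696 / (60000/1001) = 562.1616 s.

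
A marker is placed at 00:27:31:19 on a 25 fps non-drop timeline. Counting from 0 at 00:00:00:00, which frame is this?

Total seconds to the label: (0 × 3600 + 27 × 60 + 31) = 1651.
Frame index = 1651 × 25 + 19 = 41294.

frame 41294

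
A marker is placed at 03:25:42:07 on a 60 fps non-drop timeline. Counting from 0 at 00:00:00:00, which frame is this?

frame 740527

Total seconds to the label: (3 × 3600 + 25 × 60 + 42) = 12342.
Frame index = 12342 × 60 + 7 = 740527.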